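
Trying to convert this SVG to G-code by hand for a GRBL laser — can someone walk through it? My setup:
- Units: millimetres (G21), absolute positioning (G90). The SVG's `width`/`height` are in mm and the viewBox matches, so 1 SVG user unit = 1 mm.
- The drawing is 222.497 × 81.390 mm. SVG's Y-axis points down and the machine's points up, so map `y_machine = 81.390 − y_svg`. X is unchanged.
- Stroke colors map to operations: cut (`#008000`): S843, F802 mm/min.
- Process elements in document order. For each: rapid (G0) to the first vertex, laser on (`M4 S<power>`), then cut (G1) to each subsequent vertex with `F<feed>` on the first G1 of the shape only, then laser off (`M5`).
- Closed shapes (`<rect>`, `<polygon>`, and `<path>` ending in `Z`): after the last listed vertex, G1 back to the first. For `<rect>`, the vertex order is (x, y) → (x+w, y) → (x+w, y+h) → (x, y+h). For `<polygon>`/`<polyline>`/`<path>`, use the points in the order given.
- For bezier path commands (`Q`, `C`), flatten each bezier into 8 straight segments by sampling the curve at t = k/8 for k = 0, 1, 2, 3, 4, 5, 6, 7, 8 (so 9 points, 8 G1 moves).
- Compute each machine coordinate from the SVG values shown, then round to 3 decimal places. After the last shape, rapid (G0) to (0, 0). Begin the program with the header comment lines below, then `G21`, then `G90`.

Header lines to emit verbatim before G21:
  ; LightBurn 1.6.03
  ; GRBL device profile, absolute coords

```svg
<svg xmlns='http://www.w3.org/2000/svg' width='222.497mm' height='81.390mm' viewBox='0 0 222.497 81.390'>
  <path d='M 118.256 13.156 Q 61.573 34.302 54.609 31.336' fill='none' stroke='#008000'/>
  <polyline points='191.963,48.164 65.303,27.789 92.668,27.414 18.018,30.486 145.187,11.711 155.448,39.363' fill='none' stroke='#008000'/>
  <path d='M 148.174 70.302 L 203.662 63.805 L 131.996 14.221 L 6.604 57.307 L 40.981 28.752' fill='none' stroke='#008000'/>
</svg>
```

Since the viewBox matches the mm dimensions, user units are millimetres directly. The only transform is the Y-flip y_m = 81.390 − y_svg.

Shape 1 is a quadratic bezier drawn with `<path>`. Its stroke #008000 means cut at S843, F802. After flipping Y the toolpath is (118.256,68.234) → (104.862,63.324) → (93.022,59.168) → (82.735,55.765) → (74.003,53.116) → (66.824,51.220) → (61.198,50.078) → (57.127,49.689) → (54.609,50.054).

Shape 2 is a open polyline drawn with `<polyline>`. Its stroke #008000 means cut at S843, F802. After flipping Y the toolpath is (191.963,33.226) → (65.303,53.601) → (92.668,53.976) → (18.018,50.904) → (145.187,69.679) → (155.448,42.027).

Shape 3 is a open polyline drawn with `<path>`. Its stroke #008000 means cut at S843, F802. After flipping Y the toolpath is (148.174,11.088) → (203.662,17.585) → (131.996,67.169) → (6.604,24.083) → (40.981,52.638).

; LightBurn 1.6.03
; GRBL device profile, absolute coords
G21
G90
G0 X118.256 Y68.234
M4 S843
G1 X104.862 Y63.324 F802
G1 X93.022 Y59.168
G1 X82.735 Y55.765
G1 X74.003 Y53.116
G1 X66.824 Y51.220
G1 X61.198 Y50.078
G1 X57.127 Y49.689
G1 X54.609 Y50.054
M5
G0 X191.963 Y33.226
M4 S843
G1 X65.303 Y53.601 F802
G1 X92.668 Y53.976
G1 X18.018 Y50.904
G1 X145.187 Y69.679
G1 X155.448 Y42.027
M5
G0 X148.174 Y11.088
M4 S843
G1 X203.662 Y17.585 F802
G1 X131.996 Y67.169
G1 X6.604 Y24.083
G1 X40.981 Y52.638
M5
G0 X0.000 Y0.000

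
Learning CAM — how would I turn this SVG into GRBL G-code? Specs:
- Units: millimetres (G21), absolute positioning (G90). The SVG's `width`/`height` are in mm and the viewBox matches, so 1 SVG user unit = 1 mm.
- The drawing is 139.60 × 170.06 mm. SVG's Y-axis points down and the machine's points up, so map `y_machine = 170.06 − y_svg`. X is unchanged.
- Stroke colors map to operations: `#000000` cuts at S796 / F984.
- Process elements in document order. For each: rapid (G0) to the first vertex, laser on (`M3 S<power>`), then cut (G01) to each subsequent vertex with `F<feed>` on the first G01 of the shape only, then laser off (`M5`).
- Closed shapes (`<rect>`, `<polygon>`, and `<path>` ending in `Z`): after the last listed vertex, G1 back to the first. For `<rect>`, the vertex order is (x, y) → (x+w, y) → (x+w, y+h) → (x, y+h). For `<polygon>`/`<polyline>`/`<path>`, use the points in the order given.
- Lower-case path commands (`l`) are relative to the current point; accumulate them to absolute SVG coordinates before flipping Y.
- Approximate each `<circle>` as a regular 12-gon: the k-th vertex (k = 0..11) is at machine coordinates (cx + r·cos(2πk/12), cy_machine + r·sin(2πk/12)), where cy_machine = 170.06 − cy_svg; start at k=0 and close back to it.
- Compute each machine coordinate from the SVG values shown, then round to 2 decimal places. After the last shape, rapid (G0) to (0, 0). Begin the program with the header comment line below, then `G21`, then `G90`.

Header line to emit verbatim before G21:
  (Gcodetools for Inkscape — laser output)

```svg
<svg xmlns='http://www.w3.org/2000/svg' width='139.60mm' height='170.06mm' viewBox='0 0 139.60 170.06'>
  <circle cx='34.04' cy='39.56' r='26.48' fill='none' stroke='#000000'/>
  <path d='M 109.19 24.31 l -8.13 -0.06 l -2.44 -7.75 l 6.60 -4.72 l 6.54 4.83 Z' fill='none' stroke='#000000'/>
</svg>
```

(Gcodetools for Inkscape — laser output)
G21
G90
G0 X60.52 Y130.50
M3 S796
G01 X56.97 Y143.74 F984
G01 X47.28 Y153.43
G01 X34.04 Y156.98
G01 X20.80 Y153.43
G01 X11.11 Y143.74
G01 X7.56 Y130.50
G01 X11.11 Y117.26
G01 X20.80 Y107.57
G01 X34.04 Y104.02
G01 X47.28 Y107.57
G01 X56.97 Y117.26
G01 X60.52 Y130.50
M5
G0 X109.19 Y145.75
M3 S796
G01 X101.06 Y145.81 F984
G01 X98.62 Y153.56
G01 X105.22 Y158.28
G01 X111.76 Y153.45
G01 X109.19 Y145.75
M5
G0 X0.00 Y0.00

viewBox `0 0 139.60 170.06` with mm width/height → 1 unit = 1 mm. Flip: y_m = 170.06 − y_svg.

**Shape 1** — `<circle>` circle, stroke `#000000` → cut (S796, F984). Machine vertices: (60.52,130.50) → (56.97,143.74) → (47.28,153.43) → (34.04,156.98) → (20.80,153.43) → (11.11,143.74) → (7.56,130.50) → (11.11,117.26) → (20.80,107.57) → (34.04,104.02) → (47.28,107.57) → (56.97,117.26) → (60.52,130.50). Closed: final G1 returns to the first vertex.

**Shape 2** — `<path>` regular polygon, stroke `#000000` → cut (S796, F984). Machine vertices: (109.19,145.75) → (101.06,145.81) → (98.62,153.56) → (105.22,158.28) → (111.76,153.45) → (109.19,145.75). Closed: final G1 returns to the first vertex.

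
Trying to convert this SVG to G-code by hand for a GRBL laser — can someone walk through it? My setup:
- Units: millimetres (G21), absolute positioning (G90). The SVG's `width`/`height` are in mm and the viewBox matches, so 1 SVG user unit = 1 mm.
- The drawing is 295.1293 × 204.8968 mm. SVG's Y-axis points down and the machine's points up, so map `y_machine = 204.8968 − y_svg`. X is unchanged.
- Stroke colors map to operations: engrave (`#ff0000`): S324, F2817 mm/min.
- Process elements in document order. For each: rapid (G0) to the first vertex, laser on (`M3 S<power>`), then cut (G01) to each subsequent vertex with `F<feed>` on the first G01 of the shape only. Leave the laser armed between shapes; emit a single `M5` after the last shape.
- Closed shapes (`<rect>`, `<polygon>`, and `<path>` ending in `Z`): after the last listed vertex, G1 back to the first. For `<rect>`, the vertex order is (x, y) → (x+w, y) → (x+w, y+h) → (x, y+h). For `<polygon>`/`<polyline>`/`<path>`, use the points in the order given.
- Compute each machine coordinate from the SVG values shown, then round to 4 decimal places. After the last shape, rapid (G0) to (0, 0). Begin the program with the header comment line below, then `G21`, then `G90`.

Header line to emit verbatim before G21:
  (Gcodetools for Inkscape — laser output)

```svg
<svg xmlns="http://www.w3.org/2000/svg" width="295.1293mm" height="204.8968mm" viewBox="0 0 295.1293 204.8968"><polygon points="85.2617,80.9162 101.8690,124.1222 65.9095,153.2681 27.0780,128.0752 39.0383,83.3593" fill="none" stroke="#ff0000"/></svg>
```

Since the viewBox matches the mm dimensions, user units are millimetres directly. The only transform is the Y-flip y_m = 204.8968 − y_svg.

Shape 1 is a regular polygon drawn with `<polygon>`. Its stroke #ff0000 means engrave at S324, F2817. After flipping Y the toolpath is (85.2617,123.9806) → (101.8690,80.7746) → (65.9095,51.6287) → (27.0780,76.8216) → (39.0383,121.5375) → (85.2617,123.9806), returning to the start.

(Gcodetools for Inkscape — laser output)
G21
G90
G0 X85.2617 Y123.9806
M3 S324
G01 X101.8690 Y80.7746 F2817
G01 X65.9095 Y51.6287
G01 X27.0780 Y76.8216
G01 X39.0383 Y121.5375
G01 X85.2617 Y123.9806
M5
G0 X0.0000 Y0.0000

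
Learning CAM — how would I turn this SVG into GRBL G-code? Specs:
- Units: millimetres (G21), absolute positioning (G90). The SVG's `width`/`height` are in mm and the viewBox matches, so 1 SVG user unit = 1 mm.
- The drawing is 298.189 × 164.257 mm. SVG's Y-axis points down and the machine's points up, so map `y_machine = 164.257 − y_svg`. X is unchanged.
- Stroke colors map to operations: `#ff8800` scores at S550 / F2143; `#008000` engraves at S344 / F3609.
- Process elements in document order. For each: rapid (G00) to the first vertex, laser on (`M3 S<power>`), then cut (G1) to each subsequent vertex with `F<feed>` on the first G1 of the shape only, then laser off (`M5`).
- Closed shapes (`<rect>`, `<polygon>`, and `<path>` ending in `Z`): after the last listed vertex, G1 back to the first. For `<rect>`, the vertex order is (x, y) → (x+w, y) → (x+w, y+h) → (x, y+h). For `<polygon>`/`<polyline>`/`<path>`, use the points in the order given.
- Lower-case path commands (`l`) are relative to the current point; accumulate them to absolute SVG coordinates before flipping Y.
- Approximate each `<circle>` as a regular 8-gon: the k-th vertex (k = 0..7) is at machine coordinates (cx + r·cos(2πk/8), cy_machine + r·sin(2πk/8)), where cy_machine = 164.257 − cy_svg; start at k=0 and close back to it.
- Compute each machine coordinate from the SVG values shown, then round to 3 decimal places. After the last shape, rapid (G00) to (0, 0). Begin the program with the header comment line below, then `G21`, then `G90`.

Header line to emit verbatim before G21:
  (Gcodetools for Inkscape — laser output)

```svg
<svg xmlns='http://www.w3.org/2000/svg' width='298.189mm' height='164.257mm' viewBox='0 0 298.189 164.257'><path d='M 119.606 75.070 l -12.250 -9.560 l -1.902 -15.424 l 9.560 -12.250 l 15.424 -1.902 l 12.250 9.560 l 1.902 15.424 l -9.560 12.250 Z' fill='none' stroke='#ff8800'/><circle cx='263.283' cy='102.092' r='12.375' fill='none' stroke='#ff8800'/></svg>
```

(Gcodetools for Inkscape — laser output)
G21
G90
G00 X119.606 Y89.187
M3 S550
G1 X107.356 Y98.747 F2143
G1 X105.454 Y114.171
G1 X115.014 Y126.421
G1 X130.438 Y128.323
G1 X142.688 Y118.763
G1 X144.590 Y103.339
G1 X135.030 Y91.089
G1 X119.606 Y89.187
M5
G00 X275.658 Y62.165
M3 S550
G1 X272.033 Y70.915 F2143
G1 X263.283 Y74.540
G1 X254.533 Y70.915
G1 X250.908 Y62.165
G1 X254.533 Y53.415
G1 X263.283 Y49.790
G1 X272.033 Y53.415
G1 X275.658 Y62.165
M5
G00 X0.000 Y0.000

viewBox `0 0 298.189 164.257` with mm width/height → 1 unit = 1 mm. Flip: y_m = 164.257 − y_svg.

**Shape 1** — `<path>` regular polygon, stroke `#ff8800` → score (S550, F2143). Machine vertices: (119.606,89.187) → (107.356,98.747) → (105.454,114.171) → (115.014,126.421) → (130.438,128.323) → (142.688,118.763) → (144.590,103.339) → (135.030,91.089) → (119.606,89.187). Closed: final G1 returns to the first vertex.

**Shape 2** — `<circle>` circle, stroke `#ff8800` → score (S550, F2143). Machine vertices: (275.658,62.165) → (272.033,70.915) → (263.283,74.540) → (254.533,70.915) → (250.908,62.165) → (254.533,53.415) → (263.283,49.790) → (272.033,53.415) → (275.658,62.165). Closed: final G1 returns to the first vertex.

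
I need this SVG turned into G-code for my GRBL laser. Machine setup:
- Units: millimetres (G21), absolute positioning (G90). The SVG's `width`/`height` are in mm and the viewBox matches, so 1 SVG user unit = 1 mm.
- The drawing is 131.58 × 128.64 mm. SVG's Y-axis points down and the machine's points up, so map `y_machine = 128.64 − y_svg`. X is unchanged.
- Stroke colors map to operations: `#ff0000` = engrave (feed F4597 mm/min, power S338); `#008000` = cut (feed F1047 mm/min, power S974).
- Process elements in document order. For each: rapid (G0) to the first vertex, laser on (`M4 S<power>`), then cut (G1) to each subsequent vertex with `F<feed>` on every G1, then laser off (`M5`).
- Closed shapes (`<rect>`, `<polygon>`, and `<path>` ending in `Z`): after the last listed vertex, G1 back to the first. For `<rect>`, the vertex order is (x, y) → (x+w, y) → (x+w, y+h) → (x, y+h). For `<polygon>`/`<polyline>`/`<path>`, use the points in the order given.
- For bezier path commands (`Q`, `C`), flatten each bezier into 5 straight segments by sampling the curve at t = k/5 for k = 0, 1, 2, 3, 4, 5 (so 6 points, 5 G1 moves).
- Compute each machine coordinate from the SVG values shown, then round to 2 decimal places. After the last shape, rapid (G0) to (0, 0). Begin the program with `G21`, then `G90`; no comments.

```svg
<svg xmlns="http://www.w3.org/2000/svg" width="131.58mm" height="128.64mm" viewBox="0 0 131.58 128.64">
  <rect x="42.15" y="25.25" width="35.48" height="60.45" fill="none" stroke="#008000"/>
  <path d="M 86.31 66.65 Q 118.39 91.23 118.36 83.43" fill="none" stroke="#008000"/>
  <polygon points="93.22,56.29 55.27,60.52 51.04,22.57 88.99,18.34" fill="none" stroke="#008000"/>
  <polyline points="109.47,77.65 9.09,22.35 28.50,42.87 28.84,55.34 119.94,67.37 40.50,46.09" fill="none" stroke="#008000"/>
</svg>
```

Since the viewBox matches the mm dimensions, user units are millimetres directly. The only transform is the Y-flip y_m = 128.64 − y_svg.

Shape 1 is a rectangle drawn with `<rect>`. Its stroke #008000 means cut at S974, F1047. After flipping Y the toolpath is (42.15,103.39) → (77.63,103.39) → (77.63,42.94) → (42.15,42.94) → (42.15,103.39), returning to the start.

Shape 2 is a quadratic bezier drawn with `<path>`. Its stroke #008000 means cut at S974, F1047. After flipping Y the toolpath is (86.31,61.99) → (97.86,53.45) → (106.84,47.51) → (113.25,44.15) → (117.09,43.39) → (118.36,45.21).

Shape 3 is a regular polygon drawn with `<polygon>`. Its stroke #008000 means cut at S974, F1047. After flipping Y the toolpath is (93.22,72.35) → (55.27,68.12) → (51.04,106.07) → (88.99,110.30) → (93.22,72.35), returning to the start.

Shape 4 is a open polyline drawn with `<polyline>`. Its stroke #008000 means cut at S974, F1047. After flipping Y the toolpath is (109.47,50.99) → (9.09,106.29) → (28.50,85.77) → (28.84,73.30) → (119.94,61.27) → (40.50,82.55).

G21
G90
G0 X42.15 Y103.39
M4 S974
G1 X77.63 Y103.39 F1047
G1 X77.63 Y42.94 F1047
G1 X42.15 Y42.94 F1047
G1 X42.15 Y103.39 F1047
M5
G0 X86.31 Y61.99
M4 S974
G1 X97.86 Y53.45 F1047
G1 X106.84 Y47.51 F1047
G1 X113.25 Y44.15 F1047
G1 X117.09 Y43.39 F1047
G1 X118.36 Y45.21 F1047
M5
G0 X93.22 Y72.35
M4 S974
G1 X55.27 Y68.12 F1047
G1 X51.04 Y106.07 F1047
G1 X88.99 Y110.30 F1047
G1 X93.22 Y72.35 F1047
M5
G0 X109.47 Y50.99
M4 S974
G1 X9.09 Y106.29 F1047
G1 X28.50 Y85.77 F1047
G1 X28.84 Y73.30 F1047
G1 X119.94 Y61.27 F1047
G1 X40.50 Y82.55 F1047
M5
G0 X0.00 Y0.00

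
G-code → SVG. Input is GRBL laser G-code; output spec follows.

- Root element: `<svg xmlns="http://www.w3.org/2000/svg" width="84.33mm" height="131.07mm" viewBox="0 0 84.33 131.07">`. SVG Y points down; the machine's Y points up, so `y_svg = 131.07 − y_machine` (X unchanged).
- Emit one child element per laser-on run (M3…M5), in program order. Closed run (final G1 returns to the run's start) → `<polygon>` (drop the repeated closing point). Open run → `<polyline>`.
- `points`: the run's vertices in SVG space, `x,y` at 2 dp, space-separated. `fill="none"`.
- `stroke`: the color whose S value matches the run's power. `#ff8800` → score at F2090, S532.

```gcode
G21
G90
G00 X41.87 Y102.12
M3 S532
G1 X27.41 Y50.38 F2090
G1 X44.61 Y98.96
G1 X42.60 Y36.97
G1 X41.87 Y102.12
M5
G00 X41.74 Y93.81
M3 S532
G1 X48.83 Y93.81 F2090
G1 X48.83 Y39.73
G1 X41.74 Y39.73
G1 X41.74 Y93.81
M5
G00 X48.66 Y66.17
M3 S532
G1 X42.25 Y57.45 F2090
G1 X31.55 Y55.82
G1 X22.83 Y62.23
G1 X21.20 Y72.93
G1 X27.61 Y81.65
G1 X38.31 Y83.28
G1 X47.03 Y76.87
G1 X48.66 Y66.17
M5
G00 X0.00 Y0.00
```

Machine Y-up, SVG Y-down with viewBox height 131.07, so y_svg = 131.07 − y_machine; X carries over. Every run uses S532, so all elements get stroke `#ff8800` (score).

Run 1: The run returns to its start, so emit a `<polygon>` with points (Y-flipped): 41.87,28.95 27.41,80.69 44.61,32.11 42.60,94.10.

Run 2: The run returns to its start, so emit a `<polygon>` with points (Y-flipped): 41.74,37.26 48.83,37.26 48.83,91.34 41.74,91.34.

Run 3: The run returns to its start, so emit a `<polygon>` with points (Y-flipped): 48.66,64.90 42.25,73.62 31.55,75.25 22.83,68.84 21.20,58.14 27.61,49.42 38.31,47.79 47.03,54.20.

<svg xmlns="http://www.w3.org/2000/svg" width="84.33mm" height="131.07mm" viewBox="0 0 84.33 131.07">
  <polygon points="41.87,28.95 27.41,80.69 44.61,32.11 42.60,94.10" fill="none" stroke="#ff8800"/>
  <polygon points="41.74,37.26 48.83,37.26 48.83,91.34 41.74,91.34" fill="none" stroke="#ff8800"/>
  <polygon points="48.66,64.90 42.25,73.62 31.55,75.25 22.83,68.84 21.20,58.14 27.61,49.42 38.31,47.79 47.03,54.20" fill="none" stroke="#ff8800"/>
</svg>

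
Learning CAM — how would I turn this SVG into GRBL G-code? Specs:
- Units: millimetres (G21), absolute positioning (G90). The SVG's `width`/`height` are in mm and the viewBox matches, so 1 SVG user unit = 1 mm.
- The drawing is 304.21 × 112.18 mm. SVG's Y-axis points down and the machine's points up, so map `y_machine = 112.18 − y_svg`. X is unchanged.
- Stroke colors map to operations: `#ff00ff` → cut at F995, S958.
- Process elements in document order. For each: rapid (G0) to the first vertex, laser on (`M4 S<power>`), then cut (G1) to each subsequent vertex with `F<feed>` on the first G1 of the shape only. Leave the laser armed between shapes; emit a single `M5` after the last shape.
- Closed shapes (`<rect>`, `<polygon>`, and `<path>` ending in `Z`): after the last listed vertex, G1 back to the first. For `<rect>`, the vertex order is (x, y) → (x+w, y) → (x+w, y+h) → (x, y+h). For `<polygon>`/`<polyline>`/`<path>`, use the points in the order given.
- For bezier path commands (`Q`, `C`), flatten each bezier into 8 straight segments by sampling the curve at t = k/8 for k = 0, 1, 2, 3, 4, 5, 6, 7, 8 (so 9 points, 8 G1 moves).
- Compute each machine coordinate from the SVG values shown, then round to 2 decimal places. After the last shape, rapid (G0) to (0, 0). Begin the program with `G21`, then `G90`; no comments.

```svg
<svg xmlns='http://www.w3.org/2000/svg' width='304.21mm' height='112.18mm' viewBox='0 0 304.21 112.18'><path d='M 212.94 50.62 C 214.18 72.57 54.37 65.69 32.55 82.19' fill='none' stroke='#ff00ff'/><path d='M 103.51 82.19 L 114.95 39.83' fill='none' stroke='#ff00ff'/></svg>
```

viewBox `0 0 304.21 112.18` with mm width/height → 1 unit = 1 mm. Flip: y_m = 112.18 − y_svg.

**Shape 1** — `<path>` cubic bezier, stroke `#ff00ff` → cut (S958, F995). Control points (SVG): P0=(212.94,50.62), P1=(214.18,72.57), P2=(54.37,65.69), P3=(32.55,82.19); sampled at t=k/8. Machine vertices: (212.94,61.56) → (206.44,54.58) → (188.35,49.69) → (162.16,46.28) → (131.39,43.73) → (99.54,41.44) → (70.12,38.80) → (46.62,35.18) → (32.55,29.99). Open path.

**Shape 2** — `<path>` line segment, stroke `#ff00ff` → cut (S958, F995). Machine vertices: (103.51,29.99) → (114.95,72.35). Open path.

G21
G90
G0 X212.94 Y61.56
M4 S958
G1 X206.44 Y54.58 F995
G1 X188.35 Y49.69
G1 X162.16 Y46.28
G1 X131.39 Y43.73
G1 X99.54 Y41.44
G1 X70.12 Y38.80
G1 X46.62 Y35.18
G1 X32.55 Y29.99
G0 X103.51 Y29.99
M4 S958
G1 X114.95 Y72.35 F995
M5
G0 X0.00 Y0.00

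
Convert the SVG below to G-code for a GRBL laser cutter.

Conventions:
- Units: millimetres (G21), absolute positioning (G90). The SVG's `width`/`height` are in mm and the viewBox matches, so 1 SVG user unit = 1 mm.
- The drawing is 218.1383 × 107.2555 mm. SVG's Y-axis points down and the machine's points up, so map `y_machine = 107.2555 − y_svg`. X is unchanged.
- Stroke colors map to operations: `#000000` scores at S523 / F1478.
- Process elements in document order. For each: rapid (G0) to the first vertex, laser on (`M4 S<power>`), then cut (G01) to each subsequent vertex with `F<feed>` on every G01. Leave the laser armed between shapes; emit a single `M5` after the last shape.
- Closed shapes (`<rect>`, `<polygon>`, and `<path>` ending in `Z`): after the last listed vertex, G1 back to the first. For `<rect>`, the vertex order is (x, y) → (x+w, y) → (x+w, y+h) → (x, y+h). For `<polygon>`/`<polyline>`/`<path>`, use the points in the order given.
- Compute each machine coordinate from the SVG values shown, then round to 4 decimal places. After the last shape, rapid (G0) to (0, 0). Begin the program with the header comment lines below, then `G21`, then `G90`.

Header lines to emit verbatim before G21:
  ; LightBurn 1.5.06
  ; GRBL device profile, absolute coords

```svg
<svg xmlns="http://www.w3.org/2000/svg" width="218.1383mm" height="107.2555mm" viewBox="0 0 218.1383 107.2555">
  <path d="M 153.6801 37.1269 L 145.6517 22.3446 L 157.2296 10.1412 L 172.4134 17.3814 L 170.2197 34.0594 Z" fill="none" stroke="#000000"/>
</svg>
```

1 u = 1 mm; y_m = 107.2555 − y.

[1] `<path>` regular polygon, #000000→score S523 F1478: (153.6801,70.1286) → (145.6517,84.9109) → (157.2296,97.1143) → (172.4134,89.8741) → (170.2197,73.1961) → (153.6801,70.1286) (closed)

; LightBurn 1.5.06
; GRBL device profile, absolute coords
G21
G90
G0 X153.6801 Y70.1286
M4 S523
G01 X145.6517 Y84.9109 F1478
G01 X157.2296 Y97.1143 F1478
G01 X172.4134 Y89.8741 F1478
G01 X170.2197 Y73.1961 F1478
G01 X153.6801 Y70.1286 F1478
M5
G0 X0.0000 Y0.0000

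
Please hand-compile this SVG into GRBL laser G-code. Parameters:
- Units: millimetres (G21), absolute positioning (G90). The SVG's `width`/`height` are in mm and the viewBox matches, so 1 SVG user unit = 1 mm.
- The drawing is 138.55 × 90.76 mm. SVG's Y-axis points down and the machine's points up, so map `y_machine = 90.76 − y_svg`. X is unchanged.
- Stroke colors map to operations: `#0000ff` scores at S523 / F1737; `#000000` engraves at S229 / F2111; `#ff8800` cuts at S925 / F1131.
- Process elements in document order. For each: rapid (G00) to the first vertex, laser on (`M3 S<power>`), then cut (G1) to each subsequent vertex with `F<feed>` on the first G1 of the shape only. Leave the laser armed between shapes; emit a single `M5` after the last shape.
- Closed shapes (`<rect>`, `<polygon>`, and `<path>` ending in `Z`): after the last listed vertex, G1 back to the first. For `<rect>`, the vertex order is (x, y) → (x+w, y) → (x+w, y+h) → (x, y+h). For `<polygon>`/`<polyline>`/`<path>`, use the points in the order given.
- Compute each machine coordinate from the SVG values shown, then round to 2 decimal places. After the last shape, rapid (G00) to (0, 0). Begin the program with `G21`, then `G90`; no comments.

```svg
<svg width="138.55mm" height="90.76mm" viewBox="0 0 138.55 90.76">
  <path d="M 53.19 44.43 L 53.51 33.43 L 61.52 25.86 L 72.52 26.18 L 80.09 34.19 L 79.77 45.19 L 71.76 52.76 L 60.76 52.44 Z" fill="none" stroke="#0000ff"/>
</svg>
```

Since the viewBox matches the mm dimensions, user units are millimetres directly. The only transform is the Y-flip y_m = 90.76 − y_svg.

Shape 1 is a regular polygon drawn with `<path>`. Its stroke #0000ff means score at S523, F1737. After flipping Y the toolpath is (53.19,46.33) → (53.51,57.33) → (61.52,64.90) → (72.52,64.58) → (80.09,56.57) → (79.77,45.57) → (71.76,38.00) → (60.76,38.32) → (53.19,46.33), returning to the start.

G21
G90
G00 X53.19 Y46.33
M3 S523
G1 X53.51 Y57.33 F1737
G1 X61.52 Y64.90
G1 X72.52 Y64.58
G1 X80.09 Y56.57
G1 X79.77 Y45.57
G1 X71.76 Y38.00
G1 X60.76 Y38.32
G1 X53.19 Y46.33
M5
G00 X0.00 Y0.00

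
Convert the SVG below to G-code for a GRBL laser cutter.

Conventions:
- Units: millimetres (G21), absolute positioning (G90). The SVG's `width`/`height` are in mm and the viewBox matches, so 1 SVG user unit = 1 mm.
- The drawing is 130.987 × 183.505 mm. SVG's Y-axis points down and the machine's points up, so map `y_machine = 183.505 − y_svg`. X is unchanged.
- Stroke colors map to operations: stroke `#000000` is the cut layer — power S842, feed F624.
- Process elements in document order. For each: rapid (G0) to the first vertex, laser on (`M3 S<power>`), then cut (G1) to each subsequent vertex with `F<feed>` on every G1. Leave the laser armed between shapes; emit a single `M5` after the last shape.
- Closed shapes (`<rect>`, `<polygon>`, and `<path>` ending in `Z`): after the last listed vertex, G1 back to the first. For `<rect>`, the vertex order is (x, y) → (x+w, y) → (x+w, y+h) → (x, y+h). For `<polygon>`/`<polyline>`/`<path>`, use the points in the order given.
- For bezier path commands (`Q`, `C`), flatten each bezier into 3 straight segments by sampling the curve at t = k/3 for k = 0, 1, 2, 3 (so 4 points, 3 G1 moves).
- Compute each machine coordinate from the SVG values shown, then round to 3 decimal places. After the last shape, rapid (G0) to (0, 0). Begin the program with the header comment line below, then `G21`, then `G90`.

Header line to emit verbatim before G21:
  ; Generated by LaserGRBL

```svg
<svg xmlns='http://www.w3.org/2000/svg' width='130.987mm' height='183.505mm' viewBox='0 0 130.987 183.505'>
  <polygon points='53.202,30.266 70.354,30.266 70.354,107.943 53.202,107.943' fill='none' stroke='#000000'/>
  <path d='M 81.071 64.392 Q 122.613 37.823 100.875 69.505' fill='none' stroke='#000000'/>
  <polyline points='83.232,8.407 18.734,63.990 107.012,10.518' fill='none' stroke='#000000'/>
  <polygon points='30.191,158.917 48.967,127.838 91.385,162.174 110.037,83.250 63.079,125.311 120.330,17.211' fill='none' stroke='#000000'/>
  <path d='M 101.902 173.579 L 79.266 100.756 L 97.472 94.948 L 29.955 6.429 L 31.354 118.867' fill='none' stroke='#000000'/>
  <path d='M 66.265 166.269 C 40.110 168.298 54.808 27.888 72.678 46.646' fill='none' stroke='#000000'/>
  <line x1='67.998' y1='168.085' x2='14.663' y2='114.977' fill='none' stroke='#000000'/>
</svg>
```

; Generated by LaserGRBL
G21
G90
G0 X53.202 Y153.239
M3 S842
G1 X70.354 Y153.239 F624
G1 X70.354 Y75.562 F624
G1 X53.202 Y75.562 F624
G1 X53.202 Y153.239 F624
G0 X81.071 Y119.113
M3 S842
G1 X101.735 Y130.353 F624
G1 X108.336 Y128.649 F624
G1 X100.875 Y114.000 F624
G0 X83.232 Y175.098
M3 S842
G1 X18.734 Y119.515 F624
G1 X107.012 Y172.987 F624
G0 X30.191 Y24.588
M3 S842
G1 X48.967 Y55.667 F624
G1 X91.385 Y21.331 F624
G1 X110.037 Y100.255 F624
G1 X63.079 Y58.194 F624
G1 X120.330 Y166.294 F624
G1 X30.191 Y24.588 F624
G0 X101.902 Y9.926
M3 S842
G1 X79.266 Y82.749 F624
G1 X97.472 Y88.557 F624
G1 X29.955 Y177.076 F624
G1 X31.354 Y64.638 F624
G0 X66.265 Y17.236
M3 S842
G1 X52.332 Y51.516 F624
G1 X57.261 Y113.732 F624
G1 X72.678 Y136.859 F624
G0 X67.998 Y15.420
M3 S842
G1 X14.663 Y68.528 F624
M5
G0 X0.000 Y0.000

viewBox `0 0 130.987 183.505` with mm width/height → 1 unit = 1 mm. Flip: y_m = 183.505 − y_svg.

**Shape 1** — `<polygon>` rectangle, stroke `#000000` → cut (S842, F624). Machine vertices: (53.202,153.239) → (70.354,153.239) → (70.354,75.562) → (53.202,75.562) → (53.202,153.239). Closed: final G1 returns to the first vertex.

**Shape 2** — `<path>` quadratic bezier, stroke `#000000` → cut (S842, F624). Control points (SVG): P0=(81.071,64.392), P1=(122.613,37.823), P2=(100.875,69.505); sampled at t=k/3. Machine vertices: (81.071,119.113) → (101.735,130.353) → (108.336,128.649) → (100.875,114.000). Open path.

**Shape 3** — `<polyline>` open polyline, stroke `#000000` → cut (S842, F624). Machine vertices: (83.232,175.098) → (18.734,119.515) → (107.012,172.987). Open path.

**Shape 4** — `<polygon>` closed polygon, stroke `#000000` → cut (S842, F624). Machine vertices: (30.191,24.588) → (48.967,55.667) → (91.385,21.331) → (110.037,100.255) → (63.079,58.194) → (120.330,166.294) → (30.191,24.588). Closed: final G1 returns to the first vertex.

**Shape 5** — `<path>` open polyline, stroke `#000000` → cut (S842, F624). Machine vertices: (101.902,9.926) → (79.266,82.749) → (97.472,88.557) → (29.955,177.076) → (31.354,64.638). Open path.

**Shape 6** — `<path>` cubic bezier, stroke `#000000` → cut (S842, F624). Control points (SVG): P0=(66.265,166.269), P1=(40.110,168.298), P2=(54.808,27.888), P3=(72.678,46.646); sampled at t=k/3. Machine vertices: (66.265,17.236) → (52.332,51.516) → (57.261,113.732) → (72.678,136.859). Open path.

**Shape 7** — `<line>` line segment, stroke `#000000` → cut (S842, F624). Machine vertices: (67.998,15.420) → (14.663,68.528). Open path.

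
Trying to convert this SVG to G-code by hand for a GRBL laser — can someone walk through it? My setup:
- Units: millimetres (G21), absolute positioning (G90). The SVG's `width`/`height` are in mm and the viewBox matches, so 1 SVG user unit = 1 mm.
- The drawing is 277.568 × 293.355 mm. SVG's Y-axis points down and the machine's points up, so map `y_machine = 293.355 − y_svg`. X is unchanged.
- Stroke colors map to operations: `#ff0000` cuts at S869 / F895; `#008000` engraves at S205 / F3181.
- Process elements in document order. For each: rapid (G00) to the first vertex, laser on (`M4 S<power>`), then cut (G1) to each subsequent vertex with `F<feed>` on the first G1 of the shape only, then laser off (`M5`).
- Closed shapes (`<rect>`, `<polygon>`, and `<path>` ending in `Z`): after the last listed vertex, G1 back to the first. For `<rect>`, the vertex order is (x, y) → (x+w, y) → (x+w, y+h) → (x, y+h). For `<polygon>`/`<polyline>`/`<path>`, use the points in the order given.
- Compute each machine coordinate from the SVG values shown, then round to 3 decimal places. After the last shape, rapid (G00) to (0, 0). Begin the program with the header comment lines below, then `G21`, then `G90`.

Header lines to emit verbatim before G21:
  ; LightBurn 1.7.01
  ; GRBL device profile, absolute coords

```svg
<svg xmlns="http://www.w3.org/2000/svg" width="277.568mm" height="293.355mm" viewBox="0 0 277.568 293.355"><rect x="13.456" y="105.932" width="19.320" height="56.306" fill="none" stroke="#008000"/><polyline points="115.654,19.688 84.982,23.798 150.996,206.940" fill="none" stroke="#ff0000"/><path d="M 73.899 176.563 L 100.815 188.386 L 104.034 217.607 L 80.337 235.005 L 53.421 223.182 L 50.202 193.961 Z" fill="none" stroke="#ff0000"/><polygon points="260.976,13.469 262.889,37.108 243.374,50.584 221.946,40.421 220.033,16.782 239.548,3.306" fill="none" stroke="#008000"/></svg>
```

; LightBurn 1.7.01
; GRBL device profile, absolute coords
G21
G90
G00 X13.456 Y187.423
M4 S205
G1 X32.776 Y187.423 F3181
G1 X32.776 Y131.117
G1 X13.456 Y131.117
G1 X13.456 Y187.423
M5
G00 X115.654 Y273.667
M4 S869
G1 X84.982 Y269.557 F895
G1 X150.996 Y86.415
M5
G00 X73.899 Y116.792
M4 S869
G1 X100.815 Y104.969 F895
G1 X104.034 Y75.748
G1 X80.337 Y58.350
G1 X53.421 Y70.173
G1 X50.202 Y99.394
G1 X73.899 Y116.792
M5
G00 X260.976 Y279.886
M4 S205
G1 X262.889 Y256.247 F3181
G1 X243.374 Y242.771
G1 X221.946 Y252.934
G1 X220.033 Y276.573
G1 X239.548 Y290.049
G1 X260.976 Y279.886
M5
G00 X0.000 Y0.000

1 u = 1 mm; y_m = 293.355 − y.

[1] `<rect>` rectangle, #008000→engrave S205 F3181: (13.456,187.423) → (32.776,187.423) → (32.776,131.117) → (13.456,131.117) → (13.456,187.423) (closed)

[2] `<polyline>` open polyline, #ff0000→cut S869 F895: (115.654,273.667) → (84.982,269.557) → (150.996,86.415)

[3] `<path>` regular polygon, #ff0000→cut S869 F895: (73.899,116.792) → (100.815,104.969) → (104.034,75.748) → (80.337,58.350) → (53.421,70.173) → (50.202,99.394) → (73.899,116.792) (closed)

[4] `<polygon>` regular polygon, #008000→engrave S205 F3181: (260.976,279.886) → (262.889,256.247) → (243.374,242.771) → (221.946,252.934) → (220.033,276.573) → (239.548,290.049) → (260.976,279.886) (closed)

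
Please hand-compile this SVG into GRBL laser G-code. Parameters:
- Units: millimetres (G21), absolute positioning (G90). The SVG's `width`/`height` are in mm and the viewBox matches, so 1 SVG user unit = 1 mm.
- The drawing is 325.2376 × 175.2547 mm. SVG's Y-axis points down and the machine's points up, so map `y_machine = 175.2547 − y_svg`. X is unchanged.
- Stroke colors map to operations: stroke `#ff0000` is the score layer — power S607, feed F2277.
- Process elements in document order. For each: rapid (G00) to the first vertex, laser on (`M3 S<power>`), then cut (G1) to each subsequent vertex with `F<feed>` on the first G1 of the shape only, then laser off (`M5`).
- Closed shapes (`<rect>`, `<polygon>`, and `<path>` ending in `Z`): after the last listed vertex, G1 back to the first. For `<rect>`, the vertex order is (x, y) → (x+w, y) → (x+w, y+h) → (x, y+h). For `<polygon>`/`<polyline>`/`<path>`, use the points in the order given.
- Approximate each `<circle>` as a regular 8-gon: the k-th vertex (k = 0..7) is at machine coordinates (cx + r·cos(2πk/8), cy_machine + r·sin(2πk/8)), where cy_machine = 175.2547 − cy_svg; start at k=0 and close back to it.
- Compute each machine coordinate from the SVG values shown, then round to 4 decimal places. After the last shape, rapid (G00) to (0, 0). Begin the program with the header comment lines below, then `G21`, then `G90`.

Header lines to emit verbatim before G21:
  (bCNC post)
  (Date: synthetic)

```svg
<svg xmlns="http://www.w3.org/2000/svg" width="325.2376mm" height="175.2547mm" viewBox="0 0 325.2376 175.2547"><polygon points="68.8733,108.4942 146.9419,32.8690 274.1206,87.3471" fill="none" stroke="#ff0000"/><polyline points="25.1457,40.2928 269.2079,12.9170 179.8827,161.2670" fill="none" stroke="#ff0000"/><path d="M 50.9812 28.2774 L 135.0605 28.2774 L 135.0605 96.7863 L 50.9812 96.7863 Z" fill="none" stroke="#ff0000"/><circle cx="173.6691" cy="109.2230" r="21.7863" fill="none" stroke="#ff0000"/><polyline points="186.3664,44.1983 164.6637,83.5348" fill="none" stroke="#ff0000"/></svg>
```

1 u = 1 mm; y_m = 175.2547 − y.

[1] `<polygon>` closed polygon, #ff0000→score S607 F2277: (68.8733,66.7605) → (146.9419,142.3857) → (274.1206,87.9076) → (68.8733,66.7605) (closed)

[2] `<polyline>` open polyline, #ff0000→score S607 F2277: (25.1457,134.9619) → (269.2079,162.3377) → (179.8827,13.9877)

[3] `<path>` rectangle, #ff0000→score S607 F2277: (50.9812,146.9773) → (135.0605,146.9773) → (135.0605,78.4684) → (50.9812,78.4684) → (50.9812,146.9773) (closed)

[4] `<circle>` circle, #ff0000→score S607 F2277: (195.4554,66.0317) → (189.0743,81.4369) → (173.6691,87.8180) → (158.2639,81.4369) → (151.8828,66.0317) → (158.2639,50.6265) → (173.6691,44.2454) → (189.0743,50.6265) → (195.4554,66.0317) (closed)

[5] `<polyline>` line segment, #ff0000→score S607 F2277: (186.3664,131.0564) → (164.6637,91.7199)

(bCNC post)
(Date: synthetic)
G21
G90
G00 X68.8733 Y66.7605
M3 S607
G1 X146.9419 Y142.3857 F2277
G1 X274.1206 Y87.9076
G1 X68.8733 Y66.7605
M5
G00 X25.1457 Y134.9619
M3 S607
G1 X269.2079 Y162.3377 F2277
G1 X179.8827 Y13.9877
M5
G00 X50.9812 Y146.9773
M3 S607
G1 X135.0605 Y146.9773 F2277
G1 X135.0605 Y78.4684
G1 X50.9812 Y78.4684
G1 X50.9812 Y146.9773
M5
G00 X195.4554 Y66.0317
M3 S607
G1 X189.0743 Y81.4369 F2277
G1 X173.6691 Y87.8180
G1 X158.2639 Y81.4369
G1 X151.8828 Y66.0317
G1 X158.2639 Y50.6265
G1 X173.6691 Y44.2454
G1 X189.0743 Y50.6265
G1 X195.4554 Y66.0317
M5
G00 X186.3664 Y131.0564
M3 S607
G1 X164.6637 Y91.7199 F2277
M5
G00 X0.0000 Y0.0000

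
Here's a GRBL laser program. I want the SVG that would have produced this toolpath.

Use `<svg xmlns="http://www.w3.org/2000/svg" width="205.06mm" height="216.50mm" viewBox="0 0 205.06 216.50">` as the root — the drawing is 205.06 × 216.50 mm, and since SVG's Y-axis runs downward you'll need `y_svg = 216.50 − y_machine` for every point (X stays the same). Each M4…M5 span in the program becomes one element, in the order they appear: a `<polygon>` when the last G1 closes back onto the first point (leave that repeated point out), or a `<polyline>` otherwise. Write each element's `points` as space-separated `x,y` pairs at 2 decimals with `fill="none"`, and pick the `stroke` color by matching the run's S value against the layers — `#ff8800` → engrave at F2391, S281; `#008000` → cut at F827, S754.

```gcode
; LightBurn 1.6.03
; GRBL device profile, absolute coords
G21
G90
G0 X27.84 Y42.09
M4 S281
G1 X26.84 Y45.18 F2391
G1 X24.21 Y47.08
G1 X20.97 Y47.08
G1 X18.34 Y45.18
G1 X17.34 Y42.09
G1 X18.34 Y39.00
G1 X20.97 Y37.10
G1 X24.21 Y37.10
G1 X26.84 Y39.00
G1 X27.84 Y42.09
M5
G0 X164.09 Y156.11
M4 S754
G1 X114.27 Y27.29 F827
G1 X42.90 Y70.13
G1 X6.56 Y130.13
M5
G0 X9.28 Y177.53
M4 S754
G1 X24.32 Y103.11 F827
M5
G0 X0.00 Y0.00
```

<svg xmlns="http://www.w3.org/2000/svg" width="205.06mm" height="216.50mm" viewBox="0 0 205.06 216.50">
  <polygon points="27.84,174.41 26.84,171.32 24.21,169.42 20.97,169.42 18.34,171.32 17.34,174.41 18.34,177.50 20.97,179.40 24.21,179.40 26.84,177.50" fill="none" stroke="#ff8800"/>
  <polyline points="164.09,60.39 114.27,189.21 42.90,146.37 6.56,86.37" fill="none" stroke="#008000"/>
  <polyline points="9.28,38.97 24.32,113.39" fill="none" stroke="#008000"/>
</svg>

Machine Y-up, SVG Y-down with viewBox height 216.50, so y_svg = 216.50 − y_machine; X carries over.

Run 1: the run's S281 means `#ff8800` (engrave). The run returns to its start, so emit a `<polygon>` with points (Y-flipped): 27.84,174.41 26.84,171.32 24.21,169.42 20.97,169.42 18.34,171.32 17.34,174.41 18.34,177.50 20.97,179.40 24.21,179.40 26.84,177.50.

Run 2: power S754 maps to stroke `#008000` (cut). The run is open, so emit a `<polyline>` with points (Y-flipped): 164.09,60.39 114.27,189.21 42.90,146.37 6.56,86.37.

Run 3: power S754 maps to stroke `#008000` (cut). The run is open, so emit a `<polyline>` with points (Y-flipped): 9.28,38.97 24.32,113.39.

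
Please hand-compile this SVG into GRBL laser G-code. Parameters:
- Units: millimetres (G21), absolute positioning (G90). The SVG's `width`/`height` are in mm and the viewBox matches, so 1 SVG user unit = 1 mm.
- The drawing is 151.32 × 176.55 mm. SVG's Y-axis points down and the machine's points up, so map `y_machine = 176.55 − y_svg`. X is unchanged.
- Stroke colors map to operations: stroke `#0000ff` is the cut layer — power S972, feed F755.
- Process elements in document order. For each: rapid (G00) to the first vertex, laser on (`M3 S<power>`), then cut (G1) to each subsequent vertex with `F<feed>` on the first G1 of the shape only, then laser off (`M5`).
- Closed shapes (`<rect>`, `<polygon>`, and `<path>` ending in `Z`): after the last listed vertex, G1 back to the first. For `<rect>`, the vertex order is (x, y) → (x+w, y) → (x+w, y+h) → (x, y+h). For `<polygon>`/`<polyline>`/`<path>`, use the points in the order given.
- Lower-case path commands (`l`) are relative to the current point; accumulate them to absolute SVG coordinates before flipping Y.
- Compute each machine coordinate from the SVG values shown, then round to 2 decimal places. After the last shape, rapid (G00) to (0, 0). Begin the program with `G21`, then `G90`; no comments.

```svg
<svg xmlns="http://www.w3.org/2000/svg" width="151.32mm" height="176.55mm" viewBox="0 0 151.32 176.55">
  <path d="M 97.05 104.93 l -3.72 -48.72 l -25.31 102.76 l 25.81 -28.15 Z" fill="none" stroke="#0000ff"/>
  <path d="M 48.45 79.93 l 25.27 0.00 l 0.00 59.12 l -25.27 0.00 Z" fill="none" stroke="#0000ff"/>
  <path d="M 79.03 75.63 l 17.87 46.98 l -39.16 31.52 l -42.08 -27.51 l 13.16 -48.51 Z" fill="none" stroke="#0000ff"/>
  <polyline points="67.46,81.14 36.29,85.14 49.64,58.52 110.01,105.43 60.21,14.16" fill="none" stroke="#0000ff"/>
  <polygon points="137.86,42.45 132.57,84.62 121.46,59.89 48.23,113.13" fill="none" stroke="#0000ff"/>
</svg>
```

viewBox `0 0 151.32 176.55` with mm width/height → 1 unit = 1 mm. Flip: y_m = 176.55 − y_svg.

**Shape 1** — `<path>` closed polygon, stroke `#0000ff` → cut (S972, F755). Machine vertices: (97.05,71.62) → (93.33,120.34) → (68.02,17.58) → (93.83,45.73) → (97.05,71.62). Closed: final G1 returns to the first vertex.

**Shape 2** — `<path>` rectangle, stroke `#0000ff` → cut (S972, F755). Machine vertices: (48.45,96.62) → (73.72,96.62) → (73.72,37.50) → (48.45,37.50) → (48.45,96.62). Closed: final G1 returns to the first vertex.

**Shape 3** — `<path>` regular polygon, stroke `#0000ff` → cut (S972, F755). Machine vertices: (79.03,100.92) → (96.90,53.94) → (57.74,22.42) → (15.66,49.93) → (28.82,98.44) → (79.03,100.92). Closed: final G1 returns to the first vertex.

**Shape 4** — `<polyline>` open polyline, stroke `#0000ff` → cut (S972, F755). Machine vertices: (67.46,95.41) → (36.29,91.41) → (49.64,118.03) → (110.01,71.12) → (60.21,162.39). Open path.

**Shape 5** — `<polygon>` closed polygon, stroke `#0000ff` → cut (S972, F755). Machine vertices: (137.86,134.10) → (132.57,91.93) → (121.46,116.66) → (48.23,63.42) → (137.86,134.10). Closed: final G1 returns to the first vertex.

G21
G90
G00 X97.05 Y71.62
M3 S972
G1 X93.33 Y120.34 F755
G1 X68.02 Y17.58
G1 X93.83 Y45.73
G1 X97.05 Y71.62
M5
G00 X48.45 Y96.62
M3 S972
G1 X73.72 Y96.62 F755
G1 X73.72 Y37.50
G1 X48.45 Y37.50
G1 X48.45 Y96.62
M5
G00 X79.03 Y100.92
M3 S972
G1 X96.90 Y53.94 F755
G1 X57.74 Y22.42
G1 X15.66 Y49.93
G1 X28.82 Y98.44
G1 X79.03 Y100.92
M5
G00 X67.46 Y95.41
M3 S972
G1 X36.29 Y91.41 F755
G1 X49.64 Y118.03
G1 X110.01 Y71.12
G1 X60.21 Y162.39
M5
G00 X137.86 Y134.10
M3 S972
G1 X132.57 Y91.93 F755
G1 X121.46 Y116.66
G1 X48.23 Y63.42
G1 X137.86 Y134.10
M5
G00 X0.00 Y0.00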